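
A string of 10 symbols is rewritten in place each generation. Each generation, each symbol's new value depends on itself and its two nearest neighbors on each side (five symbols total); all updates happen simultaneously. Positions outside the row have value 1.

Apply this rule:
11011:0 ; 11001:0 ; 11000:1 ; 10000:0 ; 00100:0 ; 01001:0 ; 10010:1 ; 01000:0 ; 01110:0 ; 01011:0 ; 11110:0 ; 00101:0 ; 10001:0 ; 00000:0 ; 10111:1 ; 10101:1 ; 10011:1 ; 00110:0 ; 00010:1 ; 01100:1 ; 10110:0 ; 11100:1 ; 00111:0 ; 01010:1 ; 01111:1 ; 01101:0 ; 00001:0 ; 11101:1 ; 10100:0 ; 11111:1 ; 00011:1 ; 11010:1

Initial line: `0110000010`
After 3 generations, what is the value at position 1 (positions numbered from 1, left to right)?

0011000100
0101101001
1100010010
position 1 holds 1

1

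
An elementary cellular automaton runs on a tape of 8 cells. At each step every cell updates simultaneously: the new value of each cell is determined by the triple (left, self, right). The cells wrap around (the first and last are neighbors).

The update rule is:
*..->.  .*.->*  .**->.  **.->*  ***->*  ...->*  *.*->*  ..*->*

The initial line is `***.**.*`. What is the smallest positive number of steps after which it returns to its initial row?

****.**.
.****.**
*.****.*
**.****.
.**.****
*.**.***
**.**.**
***.**.*

8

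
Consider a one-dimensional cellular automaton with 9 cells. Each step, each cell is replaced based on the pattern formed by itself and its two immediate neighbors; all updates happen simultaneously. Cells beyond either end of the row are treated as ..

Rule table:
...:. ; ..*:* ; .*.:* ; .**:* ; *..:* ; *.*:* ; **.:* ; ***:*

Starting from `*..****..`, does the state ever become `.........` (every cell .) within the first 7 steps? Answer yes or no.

no

********.
*********
*********  (fixed point — unchanged through step 7)
step 7 is *********, still not uniform .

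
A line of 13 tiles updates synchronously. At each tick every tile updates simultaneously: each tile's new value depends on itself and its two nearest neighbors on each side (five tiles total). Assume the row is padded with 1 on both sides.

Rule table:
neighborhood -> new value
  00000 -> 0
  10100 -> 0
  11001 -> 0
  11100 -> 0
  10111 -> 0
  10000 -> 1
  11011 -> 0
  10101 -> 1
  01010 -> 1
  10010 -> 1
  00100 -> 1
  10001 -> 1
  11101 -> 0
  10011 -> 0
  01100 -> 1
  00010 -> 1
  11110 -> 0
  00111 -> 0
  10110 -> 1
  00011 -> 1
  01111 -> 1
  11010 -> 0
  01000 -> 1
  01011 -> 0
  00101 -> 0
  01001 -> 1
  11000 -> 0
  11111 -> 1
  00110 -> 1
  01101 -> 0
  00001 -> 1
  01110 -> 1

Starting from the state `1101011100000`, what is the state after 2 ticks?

0111111110001

tick 1: 0001001001011
tick 2: 0111111110001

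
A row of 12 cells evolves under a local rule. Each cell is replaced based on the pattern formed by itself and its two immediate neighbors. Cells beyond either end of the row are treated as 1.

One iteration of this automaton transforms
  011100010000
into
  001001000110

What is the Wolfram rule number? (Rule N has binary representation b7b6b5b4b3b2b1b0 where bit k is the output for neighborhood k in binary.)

129

position 2: 111 → 1  (bit 7 = 1)
position 3: 110 → 0  (bit 6 = 0)
position 0: 101 → 0  (bit 5 = 0)
position 4: 100 → 0  (bit 4 = 0)
position 1: 011 → 0  (bit 3 = 0)
position 7: 010 → 0  (bit 2 = 0)
position 6: 001 → 0  (bit 1 = 0)
position 5: 000 → 1  (bit 0 = 1)
bits b7..b0 = 10000001 = 129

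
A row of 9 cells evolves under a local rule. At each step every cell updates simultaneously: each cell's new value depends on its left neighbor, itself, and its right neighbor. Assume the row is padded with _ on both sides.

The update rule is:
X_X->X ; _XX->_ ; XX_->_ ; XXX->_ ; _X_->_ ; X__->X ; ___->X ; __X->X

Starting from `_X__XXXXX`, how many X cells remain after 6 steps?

6

X_XX_____
_X__XXXXX  (repeats step 0; period 2)
step 6: _X__XXXXX
count of X: 6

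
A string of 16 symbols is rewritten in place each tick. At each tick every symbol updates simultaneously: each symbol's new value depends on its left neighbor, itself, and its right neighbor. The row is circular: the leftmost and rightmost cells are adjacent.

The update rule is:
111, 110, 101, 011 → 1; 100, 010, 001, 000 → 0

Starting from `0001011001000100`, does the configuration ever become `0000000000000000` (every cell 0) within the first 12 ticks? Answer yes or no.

tick 1: 0000111000000000
tick 2: 0000111000000000  (fixed point — unchanged through tick 12)
tick 12 is 0000111000000000, still not uniform 0

no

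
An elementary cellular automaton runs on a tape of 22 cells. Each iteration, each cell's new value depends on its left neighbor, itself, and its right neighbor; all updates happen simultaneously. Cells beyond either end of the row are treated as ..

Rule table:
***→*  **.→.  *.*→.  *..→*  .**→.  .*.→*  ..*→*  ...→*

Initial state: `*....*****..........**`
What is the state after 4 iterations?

*****.***.**********..
.***...*...********.**
*.*.*******.******....
*.*..*****...****.****

*.*..*****...****.****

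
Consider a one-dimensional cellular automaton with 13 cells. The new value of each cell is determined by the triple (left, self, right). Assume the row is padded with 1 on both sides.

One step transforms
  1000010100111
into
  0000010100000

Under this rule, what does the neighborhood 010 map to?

1

At position 5 the neighborhood is 010; the next row has 1 there.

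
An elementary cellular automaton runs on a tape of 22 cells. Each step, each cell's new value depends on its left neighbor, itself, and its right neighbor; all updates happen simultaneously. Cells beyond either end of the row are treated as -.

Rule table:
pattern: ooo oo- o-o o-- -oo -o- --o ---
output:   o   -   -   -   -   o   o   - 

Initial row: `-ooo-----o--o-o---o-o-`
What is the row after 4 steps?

o-o-----oo-oo-o--oo-o-
o-o----o------o-o---o-
o-o---oo-----oo-o--oo-
o-o--o------o---o-o---

o-o--o------o---o-o---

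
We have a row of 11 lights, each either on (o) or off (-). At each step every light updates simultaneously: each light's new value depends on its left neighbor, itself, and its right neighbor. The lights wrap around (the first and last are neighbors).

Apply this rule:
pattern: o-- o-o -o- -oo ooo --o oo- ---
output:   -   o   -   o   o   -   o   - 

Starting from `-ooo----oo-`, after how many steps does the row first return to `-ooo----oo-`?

1

-ooo----oo-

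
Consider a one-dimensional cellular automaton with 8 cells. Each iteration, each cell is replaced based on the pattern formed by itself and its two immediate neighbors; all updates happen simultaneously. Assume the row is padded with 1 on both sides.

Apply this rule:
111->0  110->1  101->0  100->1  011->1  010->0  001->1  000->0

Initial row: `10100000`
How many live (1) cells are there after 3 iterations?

iteration 1: 10010001
iteration 2: 11101011
iteration 3: 00100010
count of 1: 2

2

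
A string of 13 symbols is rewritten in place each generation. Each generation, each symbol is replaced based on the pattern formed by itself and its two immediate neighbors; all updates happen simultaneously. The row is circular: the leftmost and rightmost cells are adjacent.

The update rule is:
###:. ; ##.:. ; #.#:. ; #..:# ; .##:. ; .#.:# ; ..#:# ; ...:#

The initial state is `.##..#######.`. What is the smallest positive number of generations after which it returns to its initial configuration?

2

#..##.......#
.##..#######.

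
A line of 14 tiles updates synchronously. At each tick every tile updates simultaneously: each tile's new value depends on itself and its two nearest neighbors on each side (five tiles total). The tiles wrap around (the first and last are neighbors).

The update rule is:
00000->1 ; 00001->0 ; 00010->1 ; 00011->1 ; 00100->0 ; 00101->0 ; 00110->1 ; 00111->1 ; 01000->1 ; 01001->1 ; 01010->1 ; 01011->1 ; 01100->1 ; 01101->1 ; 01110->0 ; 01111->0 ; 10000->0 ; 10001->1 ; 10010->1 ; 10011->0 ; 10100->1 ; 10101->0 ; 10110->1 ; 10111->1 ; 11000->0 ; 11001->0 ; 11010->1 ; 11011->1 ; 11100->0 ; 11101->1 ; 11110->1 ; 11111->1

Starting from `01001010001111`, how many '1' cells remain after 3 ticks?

12

11110111111011
11111101111110
10111111011111
count of 1: 12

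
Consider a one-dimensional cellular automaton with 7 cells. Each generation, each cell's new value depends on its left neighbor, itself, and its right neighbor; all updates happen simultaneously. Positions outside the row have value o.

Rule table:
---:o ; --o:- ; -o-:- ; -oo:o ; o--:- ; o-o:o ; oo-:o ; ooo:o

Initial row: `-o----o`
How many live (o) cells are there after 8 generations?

o--oo-o
o--oooo
o--oooo  (fixed point — unchanged through generation 8)
count of o: 5

5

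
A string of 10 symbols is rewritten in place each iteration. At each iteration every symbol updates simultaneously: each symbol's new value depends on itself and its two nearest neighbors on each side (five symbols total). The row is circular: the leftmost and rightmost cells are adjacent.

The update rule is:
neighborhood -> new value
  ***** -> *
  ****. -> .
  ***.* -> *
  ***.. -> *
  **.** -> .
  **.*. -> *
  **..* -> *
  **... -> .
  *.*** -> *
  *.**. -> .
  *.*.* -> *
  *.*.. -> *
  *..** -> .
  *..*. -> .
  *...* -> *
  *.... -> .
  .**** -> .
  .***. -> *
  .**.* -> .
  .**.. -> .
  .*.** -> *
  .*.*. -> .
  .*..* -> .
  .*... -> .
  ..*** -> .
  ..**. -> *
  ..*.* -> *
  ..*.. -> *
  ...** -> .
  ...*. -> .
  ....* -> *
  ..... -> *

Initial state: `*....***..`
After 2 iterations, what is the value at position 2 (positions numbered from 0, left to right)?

.

*..*..***.
*..*...***
position 2 holds .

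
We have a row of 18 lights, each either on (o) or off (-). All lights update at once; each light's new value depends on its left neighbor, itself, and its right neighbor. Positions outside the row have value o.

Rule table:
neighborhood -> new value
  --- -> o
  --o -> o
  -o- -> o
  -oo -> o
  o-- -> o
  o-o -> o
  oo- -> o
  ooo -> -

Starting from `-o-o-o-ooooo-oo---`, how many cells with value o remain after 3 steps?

15

oooooooo---ooooooo
-------ooooo------
oooooooo---ooooooo
count of o: 15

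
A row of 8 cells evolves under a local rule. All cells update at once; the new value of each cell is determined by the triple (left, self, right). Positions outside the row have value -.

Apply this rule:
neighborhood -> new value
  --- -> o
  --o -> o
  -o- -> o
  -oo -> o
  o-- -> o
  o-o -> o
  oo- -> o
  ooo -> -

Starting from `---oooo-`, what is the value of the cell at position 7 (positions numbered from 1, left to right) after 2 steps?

o

step 1: oooo--oo
step 2: o--ooooo
position 7 holds o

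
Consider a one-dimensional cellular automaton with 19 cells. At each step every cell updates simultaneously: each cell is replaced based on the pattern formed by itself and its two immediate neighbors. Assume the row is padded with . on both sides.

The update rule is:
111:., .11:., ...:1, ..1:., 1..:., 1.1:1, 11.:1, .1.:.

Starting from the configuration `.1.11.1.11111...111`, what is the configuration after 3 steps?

step 1: ..1.11.1....1.1...1
step 2: 1..1.11..11..1..1..
step 3: ....1.1...1.......1

....1.1...1.......1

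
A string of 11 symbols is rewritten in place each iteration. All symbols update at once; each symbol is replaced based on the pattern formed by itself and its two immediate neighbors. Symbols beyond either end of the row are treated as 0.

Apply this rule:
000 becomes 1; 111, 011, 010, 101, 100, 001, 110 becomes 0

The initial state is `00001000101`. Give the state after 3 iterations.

11100010000
00001000111
11100010000

11100010000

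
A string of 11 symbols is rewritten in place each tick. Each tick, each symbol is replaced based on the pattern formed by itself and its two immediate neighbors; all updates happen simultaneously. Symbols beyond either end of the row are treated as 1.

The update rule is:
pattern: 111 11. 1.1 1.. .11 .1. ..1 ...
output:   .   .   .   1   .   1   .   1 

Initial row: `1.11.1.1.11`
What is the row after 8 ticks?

1111111111.

tick 1: .....1.1...
tick 2: 1111.1.111.
tick 3: .....1.....
tick 4: 1111.11111.
tick 5: ...........
tick 6: 1111111111.
tick 7: ...........  (repeats tick 5; period 2)
tick 8: 1111111111.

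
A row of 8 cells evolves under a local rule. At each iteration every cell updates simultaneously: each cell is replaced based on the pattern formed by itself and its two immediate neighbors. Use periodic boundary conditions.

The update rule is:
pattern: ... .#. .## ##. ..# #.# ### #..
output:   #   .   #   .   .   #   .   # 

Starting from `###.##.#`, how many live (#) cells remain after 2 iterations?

iteration 1: ...##.##
iteration 2: ##.#.##.
count of #: 5

5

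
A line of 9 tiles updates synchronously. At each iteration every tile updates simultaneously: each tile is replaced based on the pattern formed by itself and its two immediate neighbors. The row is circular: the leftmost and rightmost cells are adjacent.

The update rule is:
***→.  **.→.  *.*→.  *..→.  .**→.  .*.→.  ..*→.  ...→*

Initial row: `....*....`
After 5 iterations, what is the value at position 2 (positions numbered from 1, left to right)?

*

iteration 1: ***...***
iteration 2: ....*....  (repeats iteration 0; period 2)
iteration 5: ***...***
position 2 holds *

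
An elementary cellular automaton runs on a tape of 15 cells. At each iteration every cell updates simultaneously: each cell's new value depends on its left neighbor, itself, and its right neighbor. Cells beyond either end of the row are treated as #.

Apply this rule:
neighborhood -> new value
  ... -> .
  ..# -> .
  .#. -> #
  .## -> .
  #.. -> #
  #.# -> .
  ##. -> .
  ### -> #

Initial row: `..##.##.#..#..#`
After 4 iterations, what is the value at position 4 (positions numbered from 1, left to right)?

#.......##.##..
.#...........#.
.##..........#.
...#.........#.
position 4 holds #

#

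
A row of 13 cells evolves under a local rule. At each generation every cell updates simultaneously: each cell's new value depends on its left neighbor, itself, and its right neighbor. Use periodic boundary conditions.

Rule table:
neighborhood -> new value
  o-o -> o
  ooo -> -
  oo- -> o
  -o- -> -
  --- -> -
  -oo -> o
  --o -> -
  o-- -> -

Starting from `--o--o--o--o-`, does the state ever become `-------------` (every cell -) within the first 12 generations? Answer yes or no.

yes

-------------
all cells are - at generation 1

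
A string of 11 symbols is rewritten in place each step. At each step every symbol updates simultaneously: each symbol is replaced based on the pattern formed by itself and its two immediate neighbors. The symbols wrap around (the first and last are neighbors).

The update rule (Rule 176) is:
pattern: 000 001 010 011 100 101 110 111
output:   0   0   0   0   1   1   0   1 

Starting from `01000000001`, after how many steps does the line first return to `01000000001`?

step 1: 10100000000
step 2: 01010000000
step 3: 00101000000
step 4: 00010100000
step 5: 00001010000
step 6: 00000101000
step 7: 00000010100
step 8: 00000001010
step 9: 00000000101
step 10: 10000000010
step 11: 01000000001

11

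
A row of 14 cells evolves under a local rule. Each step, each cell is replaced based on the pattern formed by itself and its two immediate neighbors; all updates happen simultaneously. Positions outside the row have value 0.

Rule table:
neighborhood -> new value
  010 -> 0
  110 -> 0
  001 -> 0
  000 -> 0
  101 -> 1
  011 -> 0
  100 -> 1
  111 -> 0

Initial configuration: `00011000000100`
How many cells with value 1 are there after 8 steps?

1

00000100000010
00000010000001
00000001000000
00000000100000
00000000010000
00000000001000
00000000000100
00000000000010
count of 1: 1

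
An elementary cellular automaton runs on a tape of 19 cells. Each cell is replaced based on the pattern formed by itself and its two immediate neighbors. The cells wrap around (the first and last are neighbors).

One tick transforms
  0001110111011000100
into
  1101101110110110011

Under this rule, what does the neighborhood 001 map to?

0

At position 2 the neighborhood is 001; the next row has 0 there.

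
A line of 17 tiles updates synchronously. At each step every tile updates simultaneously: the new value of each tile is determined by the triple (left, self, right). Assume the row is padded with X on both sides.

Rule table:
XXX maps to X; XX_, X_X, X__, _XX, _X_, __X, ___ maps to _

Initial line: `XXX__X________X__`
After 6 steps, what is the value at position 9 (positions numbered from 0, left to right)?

_

XX_______________
X________________
_________________
_________________  (fixed point — unchanged through step 6)
position 9 holds _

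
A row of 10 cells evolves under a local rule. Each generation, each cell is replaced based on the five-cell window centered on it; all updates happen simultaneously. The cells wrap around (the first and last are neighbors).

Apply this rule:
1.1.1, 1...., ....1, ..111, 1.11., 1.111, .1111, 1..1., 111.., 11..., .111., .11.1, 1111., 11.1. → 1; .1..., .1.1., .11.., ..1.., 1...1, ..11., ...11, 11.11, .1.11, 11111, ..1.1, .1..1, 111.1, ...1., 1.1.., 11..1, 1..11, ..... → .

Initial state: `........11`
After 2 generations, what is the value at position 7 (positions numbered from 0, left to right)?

.

11....1...
..111.....
position 7 holds .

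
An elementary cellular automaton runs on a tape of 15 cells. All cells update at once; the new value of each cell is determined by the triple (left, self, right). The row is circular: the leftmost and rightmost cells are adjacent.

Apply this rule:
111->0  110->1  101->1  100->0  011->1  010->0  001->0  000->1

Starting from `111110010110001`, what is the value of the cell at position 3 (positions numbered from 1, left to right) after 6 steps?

1

000010001110101
011000101011010
011010010111100
011100001100101
110101101100010
111011111101001
position 3 holds 1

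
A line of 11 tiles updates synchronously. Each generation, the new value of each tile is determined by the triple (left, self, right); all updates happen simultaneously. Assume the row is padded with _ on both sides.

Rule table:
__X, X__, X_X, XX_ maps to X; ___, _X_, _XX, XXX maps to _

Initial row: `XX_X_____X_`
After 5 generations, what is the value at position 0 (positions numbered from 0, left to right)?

generation 1: _XX_X___X_X
generation 2: X_XX_X_X_X_
generation 3: _X_XX_X_X_X
generation 4: X_X_XX_X_X_
generation 5: _X_X_XX_X_X
position 0 holds _

_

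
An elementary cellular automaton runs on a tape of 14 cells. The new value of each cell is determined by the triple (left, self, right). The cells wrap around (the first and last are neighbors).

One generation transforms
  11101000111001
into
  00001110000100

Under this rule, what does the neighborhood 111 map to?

At position 0 the neighborhood is 111; the next row has 0 there.

0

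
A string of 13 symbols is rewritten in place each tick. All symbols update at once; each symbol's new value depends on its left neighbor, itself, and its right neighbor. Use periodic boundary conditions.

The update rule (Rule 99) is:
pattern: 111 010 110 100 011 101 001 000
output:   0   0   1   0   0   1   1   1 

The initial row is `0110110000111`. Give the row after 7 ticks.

0101011010101

1011010111001
1101101001010
0110110010101
1011010101010
0101101010101
1010110101010
0101011010101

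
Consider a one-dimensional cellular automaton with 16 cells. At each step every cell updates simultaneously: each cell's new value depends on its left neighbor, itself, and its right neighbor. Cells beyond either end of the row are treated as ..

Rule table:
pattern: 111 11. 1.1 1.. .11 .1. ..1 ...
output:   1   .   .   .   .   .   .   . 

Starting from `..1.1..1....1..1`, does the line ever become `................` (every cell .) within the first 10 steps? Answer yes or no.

yes

................
all cells are . at step 1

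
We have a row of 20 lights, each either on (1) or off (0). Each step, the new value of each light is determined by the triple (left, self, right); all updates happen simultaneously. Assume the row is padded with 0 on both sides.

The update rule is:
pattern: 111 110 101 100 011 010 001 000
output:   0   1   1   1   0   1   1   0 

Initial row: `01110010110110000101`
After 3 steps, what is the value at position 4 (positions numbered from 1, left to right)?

1

10011111011011001111
11100001101101110001
00110010110110011011
position 4 holds 1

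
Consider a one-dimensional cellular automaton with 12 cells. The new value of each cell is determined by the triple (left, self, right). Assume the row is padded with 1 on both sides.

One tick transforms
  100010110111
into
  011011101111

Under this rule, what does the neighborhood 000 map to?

1

At position 2 the neighborhood is 000; the next row has 1 there.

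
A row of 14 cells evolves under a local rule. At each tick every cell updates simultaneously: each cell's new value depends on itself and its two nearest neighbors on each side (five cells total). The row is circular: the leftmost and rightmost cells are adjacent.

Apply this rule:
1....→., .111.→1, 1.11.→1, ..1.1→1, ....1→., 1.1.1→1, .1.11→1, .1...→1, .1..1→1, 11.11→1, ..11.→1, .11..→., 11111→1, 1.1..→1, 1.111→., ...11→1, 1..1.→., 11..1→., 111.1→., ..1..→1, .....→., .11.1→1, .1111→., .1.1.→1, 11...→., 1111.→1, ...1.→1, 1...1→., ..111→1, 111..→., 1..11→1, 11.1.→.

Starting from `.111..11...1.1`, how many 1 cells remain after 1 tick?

1.1..11...1111
count of 1: 8

8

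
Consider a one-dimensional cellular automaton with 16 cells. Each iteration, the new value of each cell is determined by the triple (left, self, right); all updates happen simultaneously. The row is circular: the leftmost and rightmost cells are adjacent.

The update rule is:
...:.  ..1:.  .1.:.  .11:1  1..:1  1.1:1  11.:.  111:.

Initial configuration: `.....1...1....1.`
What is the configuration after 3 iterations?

......1...1....1
1......1...1....
.1......1...1...

.1......1...1...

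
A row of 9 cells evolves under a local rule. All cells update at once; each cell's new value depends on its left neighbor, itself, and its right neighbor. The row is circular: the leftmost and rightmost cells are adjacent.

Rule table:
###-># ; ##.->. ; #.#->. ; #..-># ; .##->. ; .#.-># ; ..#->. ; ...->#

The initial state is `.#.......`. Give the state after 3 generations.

.########
..######.
#..####.#

#..####.#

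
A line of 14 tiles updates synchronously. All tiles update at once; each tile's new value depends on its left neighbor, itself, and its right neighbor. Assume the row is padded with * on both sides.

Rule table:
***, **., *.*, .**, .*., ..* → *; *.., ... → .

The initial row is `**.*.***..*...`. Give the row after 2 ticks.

********.**..*
***********.**

***********.**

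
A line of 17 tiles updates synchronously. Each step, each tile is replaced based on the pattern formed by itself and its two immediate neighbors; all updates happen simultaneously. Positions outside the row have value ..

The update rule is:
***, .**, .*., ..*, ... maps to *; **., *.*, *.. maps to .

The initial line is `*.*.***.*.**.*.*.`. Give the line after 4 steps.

*.*.*.*..**.*.**.

*.*.**..*.*..*.*.
*.*.*..**.*.**.*.
*.*.*.**..*.*..*.
*.*.*.*..**.*.**.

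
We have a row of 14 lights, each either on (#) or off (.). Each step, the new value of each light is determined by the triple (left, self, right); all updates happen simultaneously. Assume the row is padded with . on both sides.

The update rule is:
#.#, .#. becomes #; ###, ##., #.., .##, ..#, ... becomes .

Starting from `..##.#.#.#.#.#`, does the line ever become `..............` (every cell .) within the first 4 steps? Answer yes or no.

....##########
..............
all cells are . at step 2

yes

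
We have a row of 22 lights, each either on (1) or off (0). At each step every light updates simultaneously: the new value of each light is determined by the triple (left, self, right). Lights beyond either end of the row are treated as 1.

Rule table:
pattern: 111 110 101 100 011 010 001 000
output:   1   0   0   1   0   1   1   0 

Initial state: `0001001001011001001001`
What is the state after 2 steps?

1011111111000111111110
0001111110101011111100

0001111110101011111100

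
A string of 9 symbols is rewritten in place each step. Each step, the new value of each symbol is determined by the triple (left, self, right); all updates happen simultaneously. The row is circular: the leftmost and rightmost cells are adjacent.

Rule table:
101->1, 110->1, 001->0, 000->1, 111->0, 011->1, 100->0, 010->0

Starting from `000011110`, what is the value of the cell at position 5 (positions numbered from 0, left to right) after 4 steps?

111010010
101100001
111101101
000111111
position 5 holds 1

1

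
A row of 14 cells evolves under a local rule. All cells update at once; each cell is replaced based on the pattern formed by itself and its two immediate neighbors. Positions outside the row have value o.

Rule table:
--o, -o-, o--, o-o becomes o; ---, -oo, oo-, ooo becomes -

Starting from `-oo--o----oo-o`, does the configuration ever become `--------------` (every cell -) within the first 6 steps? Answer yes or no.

no

o--oooo--o--o-
-oo----ooooooo
o--o--o-------
-ooooooo-----o
o-------o---o-
-o-----ooo-ooo
step 6 is -o-----ooo-ooo, still not uniform -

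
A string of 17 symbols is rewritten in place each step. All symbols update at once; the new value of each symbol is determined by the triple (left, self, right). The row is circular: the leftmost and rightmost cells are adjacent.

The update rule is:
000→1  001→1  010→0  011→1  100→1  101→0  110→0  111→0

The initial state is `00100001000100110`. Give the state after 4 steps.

11011110111011101
00010000100010001
11101111011101110
10001000010001000

10001000010001000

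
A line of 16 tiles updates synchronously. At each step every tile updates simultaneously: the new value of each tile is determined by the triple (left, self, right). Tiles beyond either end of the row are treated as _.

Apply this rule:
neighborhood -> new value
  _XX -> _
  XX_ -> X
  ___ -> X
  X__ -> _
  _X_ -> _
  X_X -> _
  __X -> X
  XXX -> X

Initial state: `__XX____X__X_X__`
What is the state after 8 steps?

__XX___X_X_XX_XX

XX_X_XXX__X____X
_X____XX_X__XXX_
X__XXX_X___X_XX_
__X_XX___XX___X_
XX___X_XX_X_XX__
_X_XX___X____X_X
X___X_XX__XXX___
__XX___X_X_XX_XX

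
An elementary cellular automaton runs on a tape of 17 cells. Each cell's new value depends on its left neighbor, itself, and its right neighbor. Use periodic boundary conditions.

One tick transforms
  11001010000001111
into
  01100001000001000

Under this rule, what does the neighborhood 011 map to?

1

At position 13 the neighborhood is 011; the next row has 1 there.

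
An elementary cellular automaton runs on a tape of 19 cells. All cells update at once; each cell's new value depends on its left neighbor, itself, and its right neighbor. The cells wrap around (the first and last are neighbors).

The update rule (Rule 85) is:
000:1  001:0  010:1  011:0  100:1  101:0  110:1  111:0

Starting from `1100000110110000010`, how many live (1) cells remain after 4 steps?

7

0111110010011111010
0000011011000001011
1111001001111101001
0001101100000101100
count of 1: 7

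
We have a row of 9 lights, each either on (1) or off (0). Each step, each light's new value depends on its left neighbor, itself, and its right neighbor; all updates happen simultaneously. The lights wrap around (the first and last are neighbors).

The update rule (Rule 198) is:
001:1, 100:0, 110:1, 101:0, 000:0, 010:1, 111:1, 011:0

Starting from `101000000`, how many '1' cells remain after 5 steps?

5

101000001
101000010
101000110
101001010
101011010
count of 1: 5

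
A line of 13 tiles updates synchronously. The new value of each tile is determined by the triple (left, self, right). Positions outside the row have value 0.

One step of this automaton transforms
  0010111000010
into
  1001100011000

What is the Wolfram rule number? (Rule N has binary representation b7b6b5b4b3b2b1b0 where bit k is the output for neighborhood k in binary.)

41

position 5: 111 → 0  (bit 7 = 0)
position 6: 110 → 0  (bit 6 = 0)
position 3: 101 → 1  (bit 5 = 1)
position 7: 100 → 0  (bit 4 = 0)
position 4: 011 → 1  (bit 3 = 1)
position 2: 010 → 0  (bit 2 = 0)
position 1: 001 → 0  (bit 1 = 0)
position 0: 000 → 1  (bit 0 = 1)
bits b7..b0 = 00101001 = 41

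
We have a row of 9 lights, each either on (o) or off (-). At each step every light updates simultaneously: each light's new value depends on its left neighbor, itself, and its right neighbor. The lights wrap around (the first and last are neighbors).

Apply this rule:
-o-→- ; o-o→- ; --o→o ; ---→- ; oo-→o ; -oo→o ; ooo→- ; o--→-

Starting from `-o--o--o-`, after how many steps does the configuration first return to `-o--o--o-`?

o--o--o--
--o--o--o
-o--o--o-

3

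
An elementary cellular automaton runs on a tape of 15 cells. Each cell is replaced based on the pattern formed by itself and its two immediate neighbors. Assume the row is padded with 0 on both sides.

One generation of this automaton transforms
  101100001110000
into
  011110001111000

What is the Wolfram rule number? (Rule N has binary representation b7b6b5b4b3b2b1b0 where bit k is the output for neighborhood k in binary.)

248

position 9: 111 → 1  (bit 7 = 1)
position 3: 110 → 1  (bit 6 = 1)
position 1: 101 → 1  (bit 5 = 1)
position 4: 100 → 1  (bit 4 = 1)
position 2: 011 → 1  (bit 3 = 1)
position 0: 010 → 0  (bit 2 = 0)
position 7: 001 → 0  (bit 1 = 0)
position 5: 000 → 0  (bit 0 = 0)
bits b7..b0 = 11111000 = 248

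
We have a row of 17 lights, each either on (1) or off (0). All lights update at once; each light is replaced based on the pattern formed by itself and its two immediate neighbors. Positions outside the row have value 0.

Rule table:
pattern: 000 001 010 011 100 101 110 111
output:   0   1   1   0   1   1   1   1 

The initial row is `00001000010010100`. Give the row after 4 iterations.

10111011110111111

00011100111111110
00101111011111111
01110111101111111
10111011110111111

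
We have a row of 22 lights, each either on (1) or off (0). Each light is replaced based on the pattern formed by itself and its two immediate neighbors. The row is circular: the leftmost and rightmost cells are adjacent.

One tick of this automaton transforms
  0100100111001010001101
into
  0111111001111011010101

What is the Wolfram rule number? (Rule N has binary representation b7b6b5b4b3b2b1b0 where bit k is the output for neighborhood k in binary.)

position 8: 111 → 0  (bit 7 = 0)
position 9: 110 → 1  (bit 6 = 1)
position 0: 101 → 0  (bit 5 = 0)
position 2: 100 → 1  (bit 4 = 1)
position 7: 011 → 0  (bit 3 = 0)
position 1: 010 → 1  (bit 2 = 1)
position 3: 001 → 1  (bit 1 = 1)
position 16: 000 → 0  (bit 0 = 0)
bits b7..b0 = 01010110 = 86

86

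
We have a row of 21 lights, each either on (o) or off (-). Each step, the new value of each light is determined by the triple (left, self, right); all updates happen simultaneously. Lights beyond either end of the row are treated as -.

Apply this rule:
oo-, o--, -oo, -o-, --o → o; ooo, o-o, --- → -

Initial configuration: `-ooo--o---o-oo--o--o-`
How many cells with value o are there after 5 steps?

oo-ooooo-oo-ooooooooo
oo-o---o-oo-o-------o
oo-oo-oo-oo-oo-----oo
oo-oo-oo-oo-ooo---ooo
oo-oo-oo-oo-o-oo-oo-o
count of o: 14

14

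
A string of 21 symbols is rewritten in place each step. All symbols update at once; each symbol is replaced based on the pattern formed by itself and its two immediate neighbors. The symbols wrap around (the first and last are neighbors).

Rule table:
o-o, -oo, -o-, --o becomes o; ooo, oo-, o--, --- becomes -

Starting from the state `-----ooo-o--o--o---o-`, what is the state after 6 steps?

----oo--oo-oo-oo--oo-
---oo--oo-oo-oo--oo--
--oo--oo-oo-oo--oo---
-oo--oo-oo-oo--oo----
oo--oo-oo-oo--oo-----
o--oo-oo-oo--oo-----o

o--oo-oo-oo--oo-----o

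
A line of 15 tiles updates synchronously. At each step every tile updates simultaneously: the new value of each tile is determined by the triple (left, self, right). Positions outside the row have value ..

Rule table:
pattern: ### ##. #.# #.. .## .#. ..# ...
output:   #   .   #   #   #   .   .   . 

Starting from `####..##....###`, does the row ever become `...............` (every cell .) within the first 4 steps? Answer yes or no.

no

###.#.#.#...##.
##.#.#.#.#..#.#
#.#.#.#.#.#..#.
.#.#.#.#.#.#..#
step 4 is .#.#.#.#.#.#..#, still not uniform .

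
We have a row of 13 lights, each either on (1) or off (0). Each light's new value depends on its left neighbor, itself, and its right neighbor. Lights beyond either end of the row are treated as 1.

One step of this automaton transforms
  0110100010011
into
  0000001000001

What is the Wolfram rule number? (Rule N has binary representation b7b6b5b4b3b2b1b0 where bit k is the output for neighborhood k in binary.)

position 12: 111 → 1  (bit 7 = 1)
position 2: 110 → 0  (bit 6 = 0)
position 0: 101 → 0  (bit 5 = 0)
position 5: 100 → 0  (bit 4 = 0)
position 1: 011 → 0  (bit 3 = 0)
position 4: 010 → 0  (bit 2 = 0)
position 7: 001 → 0  (bit 1 = 0)
position 6: 000 → 1  (bit 0 = 1)
bits b7..b0 = 10000001 = 129

129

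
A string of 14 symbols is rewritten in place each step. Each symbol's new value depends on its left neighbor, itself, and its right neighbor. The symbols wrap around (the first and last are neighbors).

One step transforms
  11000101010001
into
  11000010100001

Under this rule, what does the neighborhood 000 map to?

At position 3 the neighborhood is 000; the next row has 0 there.

0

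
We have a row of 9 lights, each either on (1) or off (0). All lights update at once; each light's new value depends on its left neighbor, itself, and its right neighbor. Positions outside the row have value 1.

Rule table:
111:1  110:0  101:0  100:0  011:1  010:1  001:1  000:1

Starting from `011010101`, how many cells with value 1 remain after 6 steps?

5

step 1: 010010101
step 2: 010110101
step 3: 010100101
step 4: 010101101
step 5: 010101001
step 6: 010101011
count of 1: 5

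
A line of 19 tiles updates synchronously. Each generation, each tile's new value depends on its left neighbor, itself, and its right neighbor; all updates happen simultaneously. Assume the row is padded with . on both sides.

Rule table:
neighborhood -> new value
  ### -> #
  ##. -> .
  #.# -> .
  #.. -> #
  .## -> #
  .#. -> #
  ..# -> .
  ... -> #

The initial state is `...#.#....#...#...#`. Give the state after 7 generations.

##.#.##.#.#.#.#.#.#

##.#.####.###.###.#
#..#.###..##..##..#
##.#.##.#.#.#.#.#.#
#..#.#..#.#.#.#.#.#
##.#.##.#.#.#.#.#.#  (repeats generation 3; period 2)
generation 7: ##.#.##.#.#.#.#.#.#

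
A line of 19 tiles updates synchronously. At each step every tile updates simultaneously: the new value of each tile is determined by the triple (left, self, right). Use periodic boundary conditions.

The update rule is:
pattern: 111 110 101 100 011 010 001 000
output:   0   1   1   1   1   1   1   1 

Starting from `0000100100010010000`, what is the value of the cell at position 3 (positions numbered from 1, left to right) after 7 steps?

1111111111111111111
0000000000000000000
1111111111111111111  (repeats step 1; period 2)
step 7: 1111111111111111111
position 3 holds 1

1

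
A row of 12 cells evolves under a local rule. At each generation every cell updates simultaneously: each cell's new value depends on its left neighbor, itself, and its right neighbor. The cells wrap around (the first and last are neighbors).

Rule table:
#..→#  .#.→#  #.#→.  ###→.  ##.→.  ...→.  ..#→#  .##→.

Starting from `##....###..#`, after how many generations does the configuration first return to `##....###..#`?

5

..#..#...##.
.######.#..#
........####
#......#....
##....###..#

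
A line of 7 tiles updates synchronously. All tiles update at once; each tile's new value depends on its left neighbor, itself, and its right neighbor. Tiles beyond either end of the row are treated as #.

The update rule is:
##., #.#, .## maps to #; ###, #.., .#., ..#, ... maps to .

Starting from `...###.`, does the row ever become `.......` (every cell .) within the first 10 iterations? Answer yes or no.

yes

...#.##
....##.
....###
....#..
.......
all cells are . at iteration 5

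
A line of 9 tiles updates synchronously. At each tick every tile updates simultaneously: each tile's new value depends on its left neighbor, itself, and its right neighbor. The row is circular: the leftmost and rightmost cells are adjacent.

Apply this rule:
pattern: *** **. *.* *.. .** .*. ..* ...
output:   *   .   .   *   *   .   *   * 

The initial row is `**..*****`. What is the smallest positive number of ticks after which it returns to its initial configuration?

*.*******
..*******
********.
*******..
******.**
*****..**
****.****
***..****
**.******
*..******
.********
.*******.
*******.*
******..*
*****.***
****..***
***.*****
**..*****

18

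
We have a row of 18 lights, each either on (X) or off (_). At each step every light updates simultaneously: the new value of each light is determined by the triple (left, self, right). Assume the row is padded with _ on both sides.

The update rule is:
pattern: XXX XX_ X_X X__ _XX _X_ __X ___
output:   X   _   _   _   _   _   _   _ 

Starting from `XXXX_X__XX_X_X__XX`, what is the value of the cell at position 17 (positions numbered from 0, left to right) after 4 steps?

step 1: _XX_______________
step 2: __________________
step 3: __________________  (fixed point — unchanged through step 4)
position 17 holds _

_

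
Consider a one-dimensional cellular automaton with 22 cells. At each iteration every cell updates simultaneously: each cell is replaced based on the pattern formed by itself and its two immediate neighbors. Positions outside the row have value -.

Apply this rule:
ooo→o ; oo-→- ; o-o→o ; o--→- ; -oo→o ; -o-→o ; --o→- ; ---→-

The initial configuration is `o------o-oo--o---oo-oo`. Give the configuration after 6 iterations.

o------o-----o---o----

o------ooo---o---o-oo-
o------oo----o---ooo--
o------o-----o---oo---
o------o-----o---o----
o------o-----o---o----  (fixed point — unchanged through iteration 6)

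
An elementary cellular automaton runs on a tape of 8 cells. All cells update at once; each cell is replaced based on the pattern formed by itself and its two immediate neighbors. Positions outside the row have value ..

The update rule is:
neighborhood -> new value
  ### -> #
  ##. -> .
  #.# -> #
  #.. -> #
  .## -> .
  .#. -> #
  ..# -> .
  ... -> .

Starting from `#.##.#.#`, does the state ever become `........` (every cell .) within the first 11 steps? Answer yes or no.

step 1: ##..####
step 2: ..#..##.
step 3: ..##...#
step 4: ....#..#
step 5: ....##.#
step 6: ......##
step 7: ........
all cells are . at step 7

yes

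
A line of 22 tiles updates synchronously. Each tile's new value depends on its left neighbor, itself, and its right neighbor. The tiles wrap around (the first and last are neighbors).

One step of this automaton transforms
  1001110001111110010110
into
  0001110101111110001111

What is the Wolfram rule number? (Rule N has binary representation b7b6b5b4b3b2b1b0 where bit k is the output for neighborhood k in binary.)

233

position 4: 111 → 1  (bit 7 = 1)
position 5: 110 → 1  (bit 6 = 1)
position 18: 101 → 1  (bit 5 = 1)
position 1: 100 → 0  (bit 4 = 0)
position 3: 011 → 1  (bit 3 = 1)
position 0: 010 → 0  (bit 2 = 0)
position 2: 001 → 0  (bit 1 = 0)
position 7: 000 → 1  (bit 0 = 1)
bits b7..b0 = 11101001 = 233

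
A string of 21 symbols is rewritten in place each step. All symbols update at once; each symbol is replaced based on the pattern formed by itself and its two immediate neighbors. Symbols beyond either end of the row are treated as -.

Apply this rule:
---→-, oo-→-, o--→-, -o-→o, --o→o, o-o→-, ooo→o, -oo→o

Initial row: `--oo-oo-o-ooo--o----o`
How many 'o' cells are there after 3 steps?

9

-oo--o--o-oo--oo---oo
oo--oo-oo-o--oo---oo-
o--oo--o--o-oo---oo--
count of o: 9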